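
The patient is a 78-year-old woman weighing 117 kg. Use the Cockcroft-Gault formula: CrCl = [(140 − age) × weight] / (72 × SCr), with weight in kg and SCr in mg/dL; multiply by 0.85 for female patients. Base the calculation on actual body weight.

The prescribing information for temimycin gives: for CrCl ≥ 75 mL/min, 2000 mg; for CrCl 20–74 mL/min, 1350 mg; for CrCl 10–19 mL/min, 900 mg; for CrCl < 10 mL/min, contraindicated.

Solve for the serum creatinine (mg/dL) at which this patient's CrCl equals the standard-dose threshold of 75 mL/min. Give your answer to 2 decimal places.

Standard dose requires CrCl ≥ 75 mL/min.
Set (140 − 78) × 117 × 0.85 / (72 × SCr) = 75
SCr = (140 − 78) × 117 × 0.85 / (72 × 75) = 1.142 mg/dL

1.14 mg/dL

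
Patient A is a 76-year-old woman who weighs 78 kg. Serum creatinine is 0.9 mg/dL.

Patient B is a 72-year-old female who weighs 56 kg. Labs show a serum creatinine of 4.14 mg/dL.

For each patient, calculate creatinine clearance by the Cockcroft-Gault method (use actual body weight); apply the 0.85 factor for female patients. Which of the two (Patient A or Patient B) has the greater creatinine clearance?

Patient A

Patient A: CrCl = (140 − 76) × 78 / (72 × 0.9) × 0.85 = 4992.0 / 64.80 × 0.85 ≈ 65.5 mL/min
Patient B: CrCl = (140 − 72) × 56 / (72 × 4.14) × 0.85 = 3808.0 / 298.08 × 0.85 ≈ 10.9 mL/min
65.5 vs 10.9 mL/min → Patient A is higher.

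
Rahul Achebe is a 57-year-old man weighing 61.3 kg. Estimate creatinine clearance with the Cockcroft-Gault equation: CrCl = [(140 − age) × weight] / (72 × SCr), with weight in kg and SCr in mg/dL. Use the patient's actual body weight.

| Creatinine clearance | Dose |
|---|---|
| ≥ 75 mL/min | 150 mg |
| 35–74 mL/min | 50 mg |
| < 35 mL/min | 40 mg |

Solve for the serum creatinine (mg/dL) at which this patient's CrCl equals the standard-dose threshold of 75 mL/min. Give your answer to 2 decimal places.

Standard dose requires CrCl ≥ 75 mL/min.
Set (140 − 57) × 61.3 / (72 × SCr) = 75
SCr = (140 − 57) × 61.3 / (72 × 75) = 0.942 mg/dL

0.94 mg/dL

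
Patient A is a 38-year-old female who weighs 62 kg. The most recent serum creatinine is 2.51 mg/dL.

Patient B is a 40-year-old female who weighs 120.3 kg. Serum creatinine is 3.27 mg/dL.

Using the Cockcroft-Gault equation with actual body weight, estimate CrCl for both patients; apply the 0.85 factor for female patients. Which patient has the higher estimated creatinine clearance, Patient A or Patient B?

Patient A: CrCl = (140 − 38) × 62 / (72 × 2.51) × 0.85 = 6324.0 / 180.72 × 0.85 ≈ 29.7 mL/min
Patient B: CrCl = (140 − 40) × 120.3 / (72 × 3.27) × 0.85 = 12030.0 / 235.44 × 0.85 ≈ 43.4 mL/min
29.7 vs 43.4 mL/min → Patient B is higher.

Patient B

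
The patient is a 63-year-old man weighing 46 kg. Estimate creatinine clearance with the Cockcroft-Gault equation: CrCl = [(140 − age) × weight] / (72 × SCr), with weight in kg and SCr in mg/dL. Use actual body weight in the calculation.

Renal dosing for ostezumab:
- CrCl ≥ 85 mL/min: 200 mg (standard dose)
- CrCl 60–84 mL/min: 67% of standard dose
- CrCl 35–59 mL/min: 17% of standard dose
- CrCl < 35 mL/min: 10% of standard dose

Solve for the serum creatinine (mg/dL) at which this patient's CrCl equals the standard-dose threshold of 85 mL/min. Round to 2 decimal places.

Standard dose requires CrCl ≥ 85 mL/min.
Set (140 − 63) × 46 / (72 × SCr) = 85
SCr = (140 − 63) × 46 / (72 × 85) = 0.579 mg/dL

0.58 mg/dL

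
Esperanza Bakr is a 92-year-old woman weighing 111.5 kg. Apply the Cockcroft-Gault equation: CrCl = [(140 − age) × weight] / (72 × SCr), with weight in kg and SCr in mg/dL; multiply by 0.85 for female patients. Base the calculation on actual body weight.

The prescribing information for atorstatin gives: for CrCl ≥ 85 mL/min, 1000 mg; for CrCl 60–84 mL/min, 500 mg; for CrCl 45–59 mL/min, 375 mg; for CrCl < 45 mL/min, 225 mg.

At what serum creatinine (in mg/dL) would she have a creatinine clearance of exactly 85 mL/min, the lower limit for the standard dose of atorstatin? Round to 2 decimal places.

Standard dose requires CrCl ≥ 85 mL/min.
Set (140 − 92) × 111.5 × 0.85 / (72 × SCr) = 85
SCr = (140 − 92) × 111.5 × 0.85 / (72 × 85) = 0.743 mg/dL

0.74 mg/dL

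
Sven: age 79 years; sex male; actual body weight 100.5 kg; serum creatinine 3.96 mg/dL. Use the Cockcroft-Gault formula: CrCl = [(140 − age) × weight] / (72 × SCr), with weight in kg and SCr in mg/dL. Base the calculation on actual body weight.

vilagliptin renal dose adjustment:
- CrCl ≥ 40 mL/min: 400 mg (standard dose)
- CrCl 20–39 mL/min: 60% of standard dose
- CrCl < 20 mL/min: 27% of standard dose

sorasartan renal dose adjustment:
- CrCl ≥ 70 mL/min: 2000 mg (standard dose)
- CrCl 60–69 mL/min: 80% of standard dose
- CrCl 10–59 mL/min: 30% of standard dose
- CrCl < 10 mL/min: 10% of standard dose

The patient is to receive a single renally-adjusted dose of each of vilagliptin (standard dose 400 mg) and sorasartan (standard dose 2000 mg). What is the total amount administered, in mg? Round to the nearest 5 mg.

CrCl = (140 − 79) × 100.5 / (72 × 3.96) = 6130.5 / 285.12 ≈ 21.5 mL/min
CrCl ≈ 22 mL/min.
vilagliptin: 20–39 mL/min → 60% of 400 mg = 240 mg.
sorasartan: 10–59 mL/min → 30% of 2000 mg = 600 mg.
Total = 240 + 600 = 840 mg.

840 mg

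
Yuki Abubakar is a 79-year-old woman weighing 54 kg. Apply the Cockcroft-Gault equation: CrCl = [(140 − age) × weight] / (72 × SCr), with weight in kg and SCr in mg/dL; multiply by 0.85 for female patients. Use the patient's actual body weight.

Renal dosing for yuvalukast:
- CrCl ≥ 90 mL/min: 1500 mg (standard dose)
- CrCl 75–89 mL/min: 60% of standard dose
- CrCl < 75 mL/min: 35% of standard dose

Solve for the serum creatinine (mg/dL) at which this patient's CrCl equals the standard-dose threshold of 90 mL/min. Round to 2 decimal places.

0.43 mg/dL

Standard dose requires CrCl ≥ 90 mL/min.
Set (140 − 79) × 54 × 0.85 / (72 × SCr) = 90
SCr = (140 − 79) × 54 × 0.85 / (72 × 90) = 0.432 mg/dL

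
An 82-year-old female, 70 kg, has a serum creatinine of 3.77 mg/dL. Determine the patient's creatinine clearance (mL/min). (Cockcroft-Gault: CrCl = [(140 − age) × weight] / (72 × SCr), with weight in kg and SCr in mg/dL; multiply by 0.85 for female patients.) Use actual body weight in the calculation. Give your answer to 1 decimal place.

CrCl = (140 − 82) × 70 / (72 × 3.77) × 0.85 = 4060.0 / 271.44 × 0.85 ≈ 12.7 mL/min

12.7 mL/min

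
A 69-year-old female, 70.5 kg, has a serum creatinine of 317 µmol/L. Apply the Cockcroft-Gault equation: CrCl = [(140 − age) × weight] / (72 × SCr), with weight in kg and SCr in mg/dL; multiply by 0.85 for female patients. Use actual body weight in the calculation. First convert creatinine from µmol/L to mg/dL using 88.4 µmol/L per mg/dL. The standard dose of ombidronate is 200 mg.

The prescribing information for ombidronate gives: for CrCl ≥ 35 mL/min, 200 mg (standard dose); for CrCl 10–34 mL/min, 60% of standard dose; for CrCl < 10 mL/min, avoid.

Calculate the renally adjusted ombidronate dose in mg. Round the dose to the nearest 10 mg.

SCr = 317 / 88.4 = 3.586 mg/dL
CrCl = (140 − 69) × 70.5 / (72 × 3.586) × 0.85 = 5005.5 / 258.19 × 0.85 ≈ 16.5 mL/min
CrCl ≈ 16 mL/min → bracket 10–34 mL/min.
60% of 200 mg = 120 mg

120 mg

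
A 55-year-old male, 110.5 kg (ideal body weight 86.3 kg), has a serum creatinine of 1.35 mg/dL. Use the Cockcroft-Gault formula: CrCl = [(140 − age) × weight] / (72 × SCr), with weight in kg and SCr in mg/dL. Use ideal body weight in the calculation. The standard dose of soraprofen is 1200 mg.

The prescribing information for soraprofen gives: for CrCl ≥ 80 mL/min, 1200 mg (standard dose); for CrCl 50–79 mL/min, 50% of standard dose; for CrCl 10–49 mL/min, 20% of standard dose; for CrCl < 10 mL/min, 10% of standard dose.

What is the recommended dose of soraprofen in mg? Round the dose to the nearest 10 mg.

600 mg

CrCl = (140 − 55) × 86.3 / (72 × 1.35) = 7335.5 / 97.20 ≈ 75.5 mL/min
CrCl ≈ 75 mL/min → bracket 50–79 mL/min.
50% of 1200 mg = 600 mg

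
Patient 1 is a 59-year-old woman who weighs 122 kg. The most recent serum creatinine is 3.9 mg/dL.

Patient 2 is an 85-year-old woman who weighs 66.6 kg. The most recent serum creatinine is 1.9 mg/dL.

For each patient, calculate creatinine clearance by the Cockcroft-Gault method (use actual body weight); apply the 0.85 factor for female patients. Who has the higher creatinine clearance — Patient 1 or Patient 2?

Patient 1: CrCl = (140 − 59) × 122 / (72 × 3.9) × 0.85 = 9882.0 / 280.80 × 0.85 ≈ 29.9 mL/min
Patient 2: CrCl = (140 − 85) × 66.6 / (72 × 1.9) × 0.85 = 3663.0 / 136.80 × 0.85 ≈ 22.8 mL/min
29.9 vs 22.8 mL/min → Patient 1 is higher.

Patient 1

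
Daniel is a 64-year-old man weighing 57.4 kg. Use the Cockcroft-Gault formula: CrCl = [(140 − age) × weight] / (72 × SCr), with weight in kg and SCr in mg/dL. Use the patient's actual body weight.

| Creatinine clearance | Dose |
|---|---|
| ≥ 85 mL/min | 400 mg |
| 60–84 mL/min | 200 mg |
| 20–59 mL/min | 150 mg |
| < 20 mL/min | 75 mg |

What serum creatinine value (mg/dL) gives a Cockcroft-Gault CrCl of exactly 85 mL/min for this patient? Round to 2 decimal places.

0.71 mg/dL

Standard dose requires CrCl ≥ 85 mL/min.
Set (140 − 64) × 57.4 / (72 × SCr) = 85
SCr = (140 − 64) × 57.4 / (72 × 85) = 0.713 mg/dL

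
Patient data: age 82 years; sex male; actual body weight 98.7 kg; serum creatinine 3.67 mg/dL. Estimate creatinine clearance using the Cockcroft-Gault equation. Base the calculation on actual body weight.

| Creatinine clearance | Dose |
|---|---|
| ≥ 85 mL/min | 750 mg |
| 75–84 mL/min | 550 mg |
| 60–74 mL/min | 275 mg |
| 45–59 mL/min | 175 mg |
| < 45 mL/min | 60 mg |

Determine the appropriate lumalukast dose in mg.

60 mg

CrCl = (140 − 82) × 98.7 / (72 × 3.67) = 5724.6 / 264.24 ≈ 21.7 mL/min
CrCl ≈ 22 mL/min → bracket < 45 mL/min.
Dose for this bracket: 60 mg.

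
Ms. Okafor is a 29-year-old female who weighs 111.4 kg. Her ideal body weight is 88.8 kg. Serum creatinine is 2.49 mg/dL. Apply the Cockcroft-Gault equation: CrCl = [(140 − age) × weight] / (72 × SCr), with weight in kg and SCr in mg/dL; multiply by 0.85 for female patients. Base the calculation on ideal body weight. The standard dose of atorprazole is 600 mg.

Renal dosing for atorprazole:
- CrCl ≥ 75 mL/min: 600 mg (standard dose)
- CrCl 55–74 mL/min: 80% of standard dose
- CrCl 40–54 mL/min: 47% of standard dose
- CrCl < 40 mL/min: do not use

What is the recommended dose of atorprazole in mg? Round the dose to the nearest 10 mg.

280 mg

CrCl = (140 − 29) × 88.8 / (72 × 2.49) × 0.85 = 9856.8 / 179.28 × 0.85 ≈ 46.7 mL/min
CrCl ≈ 47 mL/min → bracket 40–54 mL/min.
47% of 600 mg = 282 mg → 280 mg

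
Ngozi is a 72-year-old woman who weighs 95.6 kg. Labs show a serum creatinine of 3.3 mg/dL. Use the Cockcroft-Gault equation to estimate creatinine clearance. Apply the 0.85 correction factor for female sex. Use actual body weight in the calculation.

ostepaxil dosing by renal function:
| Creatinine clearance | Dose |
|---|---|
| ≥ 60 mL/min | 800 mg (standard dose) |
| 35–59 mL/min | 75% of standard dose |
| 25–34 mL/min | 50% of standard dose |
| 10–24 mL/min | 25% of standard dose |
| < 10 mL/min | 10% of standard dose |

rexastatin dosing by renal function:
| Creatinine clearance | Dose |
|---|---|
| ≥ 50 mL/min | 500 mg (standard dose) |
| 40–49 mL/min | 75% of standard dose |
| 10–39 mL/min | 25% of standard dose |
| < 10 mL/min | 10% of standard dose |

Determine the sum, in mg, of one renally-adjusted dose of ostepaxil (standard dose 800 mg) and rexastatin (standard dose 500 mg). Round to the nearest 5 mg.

CrCl = (140 − 72) × 95.6 / (72 × 3.3) × 0.85 = 6500.8 / 237.60 × 0.85 ≈ 23.3 mL/min
CrCl ≈ 23 mL/min.
ostepaxil: 10–24 mL/min → 25% of 800 mg = 200 mg.
rexastatin: 10–39 mL/min → 25% of 500 mg = 125 mg.
Total = 200 + 125 = 325 mg.

325 mg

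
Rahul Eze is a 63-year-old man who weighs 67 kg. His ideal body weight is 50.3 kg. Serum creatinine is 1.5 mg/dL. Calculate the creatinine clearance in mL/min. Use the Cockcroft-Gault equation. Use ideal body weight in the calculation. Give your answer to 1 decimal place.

CrCl = (140 − 63) × 50.3 / (72 × 1.5) = 3873.1 / 108.00 ≈ 35.9 mL/min

35.9 mL/min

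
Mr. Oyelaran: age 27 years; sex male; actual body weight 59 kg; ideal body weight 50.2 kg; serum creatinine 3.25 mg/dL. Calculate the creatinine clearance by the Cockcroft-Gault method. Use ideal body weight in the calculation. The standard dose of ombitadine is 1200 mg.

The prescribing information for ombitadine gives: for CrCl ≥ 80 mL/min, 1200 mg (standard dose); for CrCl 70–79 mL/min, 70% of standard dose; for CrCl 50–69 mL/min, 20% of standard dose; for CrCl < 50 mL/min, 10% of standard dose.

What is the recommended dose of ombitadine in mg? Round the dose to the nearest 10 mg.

CrCl = (140 − 27) × 50.2 / (72 × 3.25) = 5672.6 / 234.00 ≈ 24.2 mL/min
CrCl ≈ 24 mL/min → bracket < 50 mL/min.
10% of 1200 mg = 120 mg

120 mg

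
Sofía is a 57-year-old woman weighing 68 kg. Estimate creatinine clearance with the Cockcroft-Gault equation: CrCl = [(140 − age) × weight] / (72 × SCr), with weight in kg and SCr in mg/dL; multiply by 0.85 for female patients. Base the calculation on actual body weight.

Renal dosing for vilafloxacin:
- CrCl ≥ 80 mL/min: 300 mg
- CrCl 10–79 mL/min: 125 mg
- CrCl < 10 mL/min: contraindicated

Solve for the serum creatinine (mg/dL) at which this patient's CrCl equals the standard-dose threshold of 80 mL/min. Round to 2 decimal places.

Standard dose requires CrCl ≥ 80 mL/min.
Set (140 − 57) × 68 × 0.85 / (72 × SCr) = 80
SCr = (140 − 57) × 68 × 0.85 / (72 × 80) = 0.833 mg/dL

0.83 mg/dL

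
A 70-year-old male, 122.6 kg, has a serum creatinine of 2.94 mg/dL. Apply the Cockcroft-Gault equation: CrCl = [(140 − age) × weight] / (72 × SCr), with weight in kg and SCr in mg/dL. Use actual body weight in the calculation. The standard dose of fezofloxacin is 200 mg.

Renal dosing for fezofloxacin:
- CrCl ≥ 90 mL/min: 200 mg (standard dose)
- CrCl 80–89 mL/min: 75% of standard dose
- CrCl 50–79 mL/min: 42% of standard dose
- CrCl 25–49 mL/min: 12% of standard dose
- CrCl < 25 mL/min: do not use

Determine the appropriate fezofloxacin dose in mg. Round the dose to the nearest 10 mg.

20 mg

CrCl = (140 − 70) × 122.6 / (72 × 2.94) = 8582.0 / 211.68 ≈ 40.5 mL/min
CrCl ≈ 41 mL/min → bracket 25–49 mL/min.
12% of 200 mg = 24 mg → 20 mg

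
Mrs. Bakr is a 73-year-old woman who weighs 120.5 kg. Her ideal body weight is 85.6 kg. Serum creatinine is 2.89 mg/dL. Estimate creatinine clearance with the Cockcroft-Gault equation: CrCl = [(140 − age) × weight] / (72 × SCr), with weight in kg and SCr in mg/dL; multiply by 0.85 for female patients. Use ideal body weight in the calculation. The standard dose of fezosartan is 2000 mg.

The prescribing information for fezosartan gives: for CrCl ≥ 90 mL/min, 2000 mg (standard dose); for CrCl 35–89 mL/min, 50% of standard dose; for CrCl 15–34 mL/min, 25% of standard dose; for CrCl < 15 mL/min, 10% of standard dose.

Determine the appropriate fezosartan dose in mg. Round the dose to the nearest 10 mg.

500 mg

CrCl = (140 − 73) × 85.6 / (72 × 2.89) × 0.85 = 5735.2 / 208.08 × 0.85 ≈ 23.4 mL/min
CrCl ≈ 23 mL/min → bracket 15–34 mL/min.
25% of 2000 mg = 500 mg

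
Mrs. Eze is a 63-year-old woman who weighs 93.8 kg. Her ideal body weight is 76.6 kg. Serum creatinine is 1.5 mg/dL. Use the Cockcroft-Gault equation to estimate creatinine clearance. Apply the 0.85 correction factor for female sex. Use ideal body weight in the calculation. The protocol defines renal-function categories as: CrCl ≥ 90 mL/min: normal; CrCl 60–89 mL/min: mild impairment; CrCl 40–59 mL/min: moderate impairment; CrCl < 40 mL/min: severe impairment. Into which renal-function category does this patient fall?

moderate impairment

CrCl = (140 − 63) × 76.6 / (72 × 1.5) × 0.85 = 5898.2 / 108.00 × 0.85 ≈ 46.4 mL/min
46 mL/min falls in the 'moderate impairment' range.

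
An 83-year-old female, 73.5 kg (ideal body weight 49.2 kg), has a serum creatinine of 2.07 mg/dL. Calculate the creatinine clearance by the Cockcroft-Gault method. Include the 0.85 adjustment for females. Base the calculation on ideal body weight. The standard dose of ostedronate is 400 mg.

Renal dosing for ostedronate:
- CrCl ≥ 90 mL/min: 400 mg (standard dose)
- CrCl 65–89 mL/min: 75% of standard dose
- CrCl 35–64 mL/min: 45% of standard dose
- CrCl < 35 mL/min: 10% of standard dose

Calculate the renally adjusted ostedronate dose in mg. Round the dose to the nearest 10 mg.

40 mg

CrCl = (140 − 83) × 49.2 / (72 × 2.07) × 0.85 = 2804.4 / 149.04 × 0.85 ≈ 16.0 mL/min
CrCl ≈ 16 mL/min → bracket < 35 mL/min.
10% of 400 mg = 40 mg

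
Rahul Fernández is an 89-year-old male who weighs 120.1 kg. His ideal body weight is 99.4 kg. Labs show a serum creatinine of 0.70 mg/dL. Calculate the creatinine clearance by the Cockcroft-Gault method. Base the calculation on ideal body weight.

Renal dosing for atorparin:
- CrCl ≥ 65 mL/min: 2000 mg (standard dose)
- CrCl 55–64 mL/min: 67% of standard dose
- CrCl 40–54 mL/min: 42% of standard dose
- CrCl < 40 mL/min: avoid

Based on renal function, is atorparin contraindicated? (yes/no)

no

CrCl = (140 − 89) × 99.4 / (72 × 0.7) = 5069.4 / 50.40 ≈ 100.6 mL/min
CrCl ≈ 101 mL/min, which is ≥ 40 mL/min.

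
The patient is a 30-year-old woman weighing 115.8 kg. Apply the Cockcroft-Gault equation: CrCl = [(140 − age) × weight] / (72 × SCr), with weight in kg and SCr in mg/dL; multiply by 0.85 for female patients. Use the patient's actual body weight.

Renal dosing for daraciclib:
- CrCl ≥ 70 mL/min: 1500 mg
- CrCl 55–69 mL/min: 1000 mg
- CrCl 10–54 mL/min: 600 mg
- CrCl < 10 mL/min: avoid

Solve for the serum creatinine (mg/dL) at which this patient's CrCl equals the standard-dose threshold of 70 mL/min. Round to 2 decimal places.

Standard dose requires CrCl ≥ 70 mL/min.
Set (140 − 30) × 115.8 × 0.85 / (72 × SCr) = 70
SCr = (140 − 30) × 115.8 × 0.85 / (72 × 70) = 2.148 mg/dL

2.15 mg/dL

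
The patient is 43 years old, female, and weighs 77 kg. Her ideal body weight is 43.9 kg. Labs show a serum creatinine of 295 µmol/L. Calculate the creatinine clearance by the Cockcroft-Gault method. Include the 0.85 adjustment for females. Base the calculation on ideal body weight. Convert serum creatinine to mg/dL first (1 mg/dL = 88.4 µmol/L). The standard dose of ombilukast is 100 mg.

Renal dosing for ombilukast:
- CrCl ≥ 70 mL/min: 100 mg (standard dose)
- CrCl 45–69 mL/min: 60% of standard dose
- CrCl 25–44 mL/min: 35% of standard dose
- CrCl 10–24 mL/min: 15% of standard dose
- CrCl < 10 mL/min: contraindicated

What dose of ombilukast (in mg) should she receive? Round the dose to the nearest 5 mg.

SCr = 295 / 88.4 = 3.337 mg/dL
CrCl = (140 − 43) × 43.9 / (72 × 3.337) × 0.85 = 4258.3 / 240.26 × 0.85 ≈ 15.1 mL/min
CrCl ≈ 15 mL/min → bracket 10–24 mL/min.
15% of 100 mg = 15 mg

15 mg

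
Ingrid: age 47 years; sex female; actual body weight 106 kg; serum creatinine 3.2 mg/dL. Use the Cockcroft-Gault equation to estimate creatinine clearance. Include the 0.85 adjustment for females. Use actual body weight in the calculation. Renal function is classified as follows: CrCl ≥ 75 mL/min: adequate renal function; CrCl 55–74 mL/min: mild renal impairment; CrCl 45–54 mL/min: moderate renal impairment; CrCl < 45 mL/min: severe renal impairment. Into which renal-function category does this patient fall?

severe renal impairment

CrCl = (140 − 47) × 106 / (72 × 3.2) × 0.85 = 9858.0 / 230.40 × 0.85 ≈ 36.4 mL/min
36 mL/min falls in the 'severe renal impairment' range.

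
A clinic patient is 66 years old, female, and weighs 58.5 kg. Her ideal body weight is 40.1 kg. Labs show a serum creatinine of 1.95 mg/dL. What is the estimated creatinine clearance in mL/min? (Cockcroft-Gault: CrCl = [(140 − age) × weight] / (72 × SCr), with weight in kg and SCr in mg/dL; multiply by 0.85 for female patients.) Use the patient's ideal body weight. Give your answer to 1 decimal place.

18.0 mL/min

CrCl = (140 − 66) × 40.1 / (72 × 1.95) × 0.85 = 2967.4 / 140.40 × 0.85 ≈ 18.0 mL/min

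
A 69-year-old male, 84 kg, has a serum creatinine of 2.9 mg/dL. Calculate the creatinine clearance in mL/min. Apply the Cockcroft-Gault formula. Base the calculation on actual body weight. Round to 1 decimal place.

CrCl = (140 − 69) × 84 / (72 × 2.9) = 5964.0 / 208.80 ≈ 28.6 mL/min

28.6 mL/min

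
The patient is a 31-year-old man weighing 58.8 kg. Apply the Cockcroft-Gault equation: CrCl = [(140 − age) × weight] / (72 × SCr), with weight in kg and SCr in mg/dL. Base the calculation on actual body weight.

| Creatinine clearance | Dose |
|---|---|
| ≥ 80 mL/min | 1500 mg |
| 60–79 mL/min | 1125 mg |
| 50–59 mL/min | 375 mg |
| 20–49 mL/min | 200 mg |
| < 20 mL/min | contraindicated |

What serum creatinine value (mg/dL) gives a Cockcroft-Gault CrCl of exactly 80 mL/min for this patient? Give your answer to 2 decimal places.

Standard dose requires CrCl ≥ 80 mL/min.
Set (140 − 31) × 58.8 / (72 × SCr) = 80
SCr = (140 − 31) × 58.8 / (72 × 80) = 1.113 mg/dL

1.11 mg/dL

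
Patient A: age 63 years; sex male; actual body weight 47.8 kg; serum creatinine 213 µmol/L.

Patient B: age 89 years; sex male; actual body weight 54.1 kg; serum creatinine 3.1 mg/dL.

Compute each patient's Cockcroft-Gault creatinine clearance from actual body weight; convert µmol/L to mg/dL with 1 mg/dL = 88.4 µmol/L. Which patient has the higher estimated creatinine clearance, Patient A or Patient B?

Patient A

Patient A: SCr = 213 / 88.4 = 2.41 mg/dL
Patient A: CrCl = (140 − 63) × 47.8 / (72 × 2.41) = 3680.6 / 173.52 ≈ 21.2 mL/min
Patient B: CrCl = (140 − 89) × 54.1 / (72 × 3.1) = 2759.1 / 223.20 ≈ 12.4 mL/min
21.2 vs 12.4 mL/min → Patient A is higher.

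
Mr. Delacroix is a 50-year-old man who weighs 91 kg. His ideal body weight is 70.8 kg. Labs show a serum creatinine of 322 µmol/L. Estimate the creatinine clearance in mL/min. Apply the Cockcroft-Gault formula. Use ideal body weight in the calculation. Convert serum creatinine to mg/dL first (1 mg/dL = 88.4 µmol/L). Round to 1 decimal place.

SCr = 322 / 88.4 = 3.643 mg/dL
CrCl = (140 − 50) × 70.8 / (72 × 3.643) = 6372.0 / 262.30 ≈ 24.3 mL/min

24.3 mL/min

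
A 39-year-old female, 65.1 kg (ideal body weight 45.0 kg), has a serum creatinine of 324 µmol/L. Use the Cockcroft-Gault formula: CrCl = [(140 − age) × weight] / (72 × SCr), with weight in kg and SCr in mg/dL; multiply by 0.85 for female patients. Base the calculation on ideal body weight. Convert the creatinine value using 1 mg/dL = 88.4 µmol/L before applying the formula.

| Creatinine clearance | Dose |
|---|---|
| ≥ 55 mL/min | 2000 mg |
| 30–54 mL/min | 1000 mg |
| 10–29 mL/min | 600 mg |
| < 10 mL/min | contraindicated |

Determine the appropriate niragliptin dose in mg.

600 mg

SCr = 324 / 88.4 = 3.665 mg/dL
CrCl = (140 − 39) × 45 / (72 × 3.665) × 0.85 = 4545.0 / 263.88 × 0.85 ≈ 14.6 mL/min
CrCl ≈ 15 mL/min → bracket 10–29 mL/min.
Dose for this bracket: 600 mg.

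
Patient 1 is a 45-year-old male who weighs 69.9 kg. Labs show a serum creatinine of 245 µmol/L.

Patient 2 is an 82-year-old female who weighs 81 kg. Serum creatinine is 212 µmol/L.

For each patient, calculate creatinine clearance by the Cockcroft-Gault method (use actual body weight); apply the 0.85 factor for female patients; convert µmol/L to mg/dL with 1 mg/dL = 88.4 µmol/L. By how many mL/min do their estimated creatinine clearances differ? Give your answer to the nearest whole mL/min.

10 mL/min

Patient 1: SCr = 245 / 88.4 = 2.771 mg/dL
Patient 1: CrCl = (140 − 45) × 69.9 / (72 × 2.771) = 6640.5 / 199.51 ≈ 33.3 mL/min
Patient 2: SCr = 212 / 88.4 = 2.398 mg/dL
Patient 2: CrCl = (140 − 82) × 81 / (72 × 2.398) × 0.85 = 4698.0 / 172.66 × 0.85 ≈ 23.1 mL/min
|33.3 − 23.1| = 10.2 mL/min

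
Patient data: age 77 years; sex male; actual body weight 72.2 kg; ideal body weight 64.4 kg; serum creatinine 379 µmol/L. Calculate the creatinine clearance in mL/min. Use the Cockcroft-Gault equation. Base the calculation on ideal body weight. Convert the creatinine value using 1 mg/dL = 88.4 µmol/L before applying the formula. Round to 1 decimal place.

SCr = 379 / 88.4 = 4.287 mg/dL
CrCl = (140 − 77) × 64.4 / (72 × 4.287) = 4057.2 / 308.66 ≈ 13.1 mL/min

13.1 mL/min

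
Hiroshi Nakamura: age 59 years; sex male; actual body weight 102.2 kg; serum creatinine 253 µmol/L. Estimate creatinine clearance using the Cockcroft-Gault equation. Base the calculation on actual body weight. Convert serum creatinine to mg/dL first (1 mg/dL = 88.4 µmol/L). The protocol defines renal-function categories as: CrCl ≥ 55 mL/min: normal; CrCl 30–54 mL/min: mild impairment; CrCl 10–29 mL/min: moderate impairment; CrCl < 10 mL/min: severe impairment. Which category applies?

mild impairment

SCr = 253 / 88.4 = 2.862 mg/dL
CrCl = (140 − 59) × 102.2 / (72 × 2.862) = 8278.2 / 206.06 ≈ 40.2 mL/min
40 mL/min falls in the 'mild impairment' range.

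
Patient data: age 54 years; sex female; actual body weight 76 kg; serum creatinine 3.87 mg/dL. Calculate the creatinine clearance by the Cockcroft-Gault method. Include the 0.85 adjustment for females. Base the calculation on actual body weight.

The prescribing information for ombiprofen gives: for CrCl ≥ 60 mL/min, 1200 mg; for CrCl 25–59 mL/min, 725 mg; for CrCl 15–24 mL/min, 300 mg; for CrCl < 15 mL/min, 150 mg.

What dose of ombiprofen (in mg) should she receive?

300 mg

CrCl = (140 − 54) × 76 / (72 × 3.87) × 0.85 = 6536.0 / 278.64 × 0.85 ≈ 19.9 mL/min
CrCl ≈ 20 mL/min → bracket 15–24 mL/min.
Dose for this bracket: 300 mg.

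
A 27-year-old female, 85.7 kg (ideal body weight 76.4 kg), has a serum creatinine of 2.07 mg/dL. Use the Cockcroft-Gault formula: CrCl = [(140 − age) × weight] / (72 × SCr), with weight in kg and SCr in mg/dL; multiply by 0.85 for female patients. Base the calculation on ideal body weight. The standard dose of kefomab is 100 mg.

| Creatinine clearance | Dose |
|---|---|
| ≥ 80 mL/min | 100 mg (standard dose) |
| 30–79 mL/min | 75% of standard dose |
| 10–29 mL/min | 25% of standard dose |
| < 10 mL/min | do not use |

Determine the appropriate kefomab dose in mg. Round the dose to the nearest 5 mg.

75 mg

CrCl = (140 − 27) × 76.4 / (72 × 2.07) × 0.85 = 8633.2 / 149.04 × 0.85 ≈ 49.2 mL/min
CrCl ≈ 49 mL/min → bracket 30–79 mL/min.
75% of 100 mg = 75 mg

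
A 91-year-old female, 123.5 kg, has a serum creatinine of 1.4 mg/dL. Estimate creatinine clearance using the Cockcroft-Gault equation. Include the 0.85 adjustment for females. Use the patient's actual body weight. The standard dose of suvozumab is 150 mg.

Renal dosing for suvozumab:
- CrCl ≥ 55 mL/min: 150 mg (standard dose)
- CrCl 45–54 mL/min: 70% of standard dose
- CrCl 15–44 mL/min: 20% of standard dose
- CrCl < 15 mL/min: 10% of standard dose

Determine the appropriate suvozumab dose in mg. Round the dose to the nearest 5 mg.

CrCl = (140 − 91) × 123.5 / (72 × 1.4) × 0.85 = 6051.5 / 100.80 × 0.85 ≈ 51.0 mL/min
CrCl ≈ 51 mL/min → bracket 45–54 mL/min.
70% of 150 mg = 105 mg

105 mg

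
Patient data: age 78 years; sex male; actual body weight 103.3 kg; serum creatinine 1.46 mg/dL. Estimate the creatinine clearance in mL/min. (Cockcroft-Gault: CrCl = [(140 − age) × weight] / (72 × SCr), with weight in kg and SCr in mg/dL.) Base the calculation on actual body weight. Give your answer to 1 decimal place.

CrCl = (140 − 78) × 103.3 / (72 × 1.46) = 6404.6 / 105.12 ≈ 60.9 mL/min

60.9 mL/min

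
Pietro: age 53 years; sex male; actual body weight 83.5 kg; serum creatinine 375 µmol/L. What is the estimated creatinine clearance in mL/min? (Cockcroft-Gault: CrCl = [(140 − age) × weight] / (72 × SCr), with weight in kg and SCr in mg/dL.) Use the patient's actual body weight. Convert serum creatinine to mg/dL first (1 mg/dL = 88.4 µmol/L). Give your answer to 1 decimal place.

SCr = 375 / 88.4 = 4.242 mg/dL
CrCl = (140 − 53) × 83.5 / (72 × 4.242) = 7264.5 / 305.42 ≈ 23.8 mL/min

23.8 mL/min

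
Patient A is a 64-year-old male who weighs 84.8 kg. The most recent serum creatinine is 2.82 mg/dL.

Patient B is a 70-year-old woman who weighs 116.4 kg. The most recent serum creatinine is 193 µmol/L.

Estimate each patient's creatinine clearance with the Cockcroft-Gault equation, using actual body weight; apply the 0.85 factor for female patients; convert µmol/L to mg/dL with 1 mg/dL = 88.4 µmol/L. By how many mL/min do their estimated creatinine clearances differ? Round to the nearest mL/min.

12 mL/min

Patient A: CrCl = (140 − 64) × 84.8 / (72 × 2.82) = 6444.8 / 203.04 ≈ 31.7 mL/min
Patient B: SCr = 193 / 88.4 = 2.183 mg/dL
Patient B: CrCl = (140 − 70) × 116.4 / (72 × 2.183) × 0.85 = 8148.0 / 157.18 × 0.85 ≈ 44.1 mL/min
|31.7 − 44.1| = 12.4 mL/min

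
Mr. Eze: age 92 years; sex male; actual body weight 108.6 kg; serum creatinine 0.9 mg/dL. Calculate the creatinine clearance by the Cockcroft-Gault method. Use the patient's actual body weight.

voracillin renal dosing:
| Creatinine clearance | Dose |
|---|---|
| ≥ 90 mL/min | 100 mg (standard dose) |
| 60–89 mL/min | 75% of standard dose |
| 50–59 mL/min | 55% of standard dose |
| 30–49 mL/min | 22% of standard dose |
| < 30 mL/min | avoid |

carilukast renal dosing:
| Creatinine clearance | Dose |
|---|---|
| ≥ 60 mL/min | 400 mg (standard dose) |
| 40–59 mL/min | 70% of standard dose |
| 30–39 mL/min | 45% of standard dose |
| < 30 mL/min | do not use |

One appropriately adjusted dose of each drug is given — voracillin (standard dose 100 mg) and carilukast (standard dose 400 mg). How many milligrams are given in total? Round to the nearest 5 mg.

475 mg

CrCl = (140 − 92) × 108.6 / (72 × 0.9) = 5212.8 / 64.80 ≈ 80.4 mL/min
CrCl ≈ 80 mL/min.
voracillin: 60–89 mL/min → 75% of 100 mg = 75 mg.
carilukast: ≥ 60 mL/min → 100% of 400 mg = 400 mg.
Total = 75 + 400 = 475 mg.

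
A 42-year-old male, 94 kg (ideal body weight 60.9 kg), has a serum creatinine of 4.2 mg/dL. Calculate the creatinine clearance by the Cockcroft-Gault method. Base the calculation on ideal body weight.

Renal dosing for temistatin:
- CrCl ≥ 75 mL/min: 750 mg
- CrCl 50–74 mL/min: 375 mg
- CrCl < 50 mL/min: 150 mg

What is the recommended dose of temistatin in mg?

CrCl = (140 − 42) × 60.9 / (72 × 4.2) = 5968.2 / 302.40 ≈ 19.7 mL/min
CrCl ≈ 20 mL/min → bracket < 50 mL/min.
Dose for this bracket: 150 mg.

150 mg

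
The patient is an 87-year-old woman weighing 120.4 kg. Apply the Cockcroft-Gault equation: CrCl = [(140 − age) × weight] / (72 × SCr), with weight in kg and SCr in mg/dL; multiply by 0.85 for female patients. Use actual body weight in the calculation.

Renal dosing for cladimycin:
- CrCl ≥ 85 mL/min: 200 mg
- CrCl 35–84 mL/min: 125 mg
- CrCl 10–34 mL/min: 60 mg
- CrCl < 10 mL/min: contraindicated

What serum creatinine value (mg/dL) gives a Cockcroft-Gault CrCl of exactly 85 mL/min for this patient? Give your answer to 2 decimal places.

0.89 mg/dL

Standard dose requires CrCl ≥ 85 mL/min.
Set (140 − 87) × 120.4 × 0.85 / (72 × SCr) = 85
SCr = (140 − 87) × 120.4 × 0.85 / (72 × 85) = 0.886 mg/dL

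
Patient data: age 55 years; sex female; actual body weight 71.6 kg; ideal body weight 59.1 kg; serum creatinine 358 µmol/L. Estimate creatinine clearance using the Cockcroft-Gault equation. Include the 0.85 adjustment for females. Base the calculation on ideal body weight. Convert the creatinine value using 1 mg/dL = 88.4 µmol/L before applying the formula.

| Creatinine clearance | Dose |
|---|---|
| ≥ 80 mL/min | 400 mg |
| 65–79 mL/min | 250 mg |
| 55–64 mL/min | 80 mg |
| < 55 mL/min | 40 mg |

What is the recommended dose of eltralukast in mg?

SCr = 358 / 88.4 = 4.05 mg/dL
CrCl = (140 − 55) × 59.1 / (72 × 4.05) × 0.85 = 5023.5 / 291.60 × 0.85 ≈ 14.6 mL/min
CrCl ≈ 15 mL/min → bracket < 55 mL/min.
Dose for this bracket: 40 mg.

40 mg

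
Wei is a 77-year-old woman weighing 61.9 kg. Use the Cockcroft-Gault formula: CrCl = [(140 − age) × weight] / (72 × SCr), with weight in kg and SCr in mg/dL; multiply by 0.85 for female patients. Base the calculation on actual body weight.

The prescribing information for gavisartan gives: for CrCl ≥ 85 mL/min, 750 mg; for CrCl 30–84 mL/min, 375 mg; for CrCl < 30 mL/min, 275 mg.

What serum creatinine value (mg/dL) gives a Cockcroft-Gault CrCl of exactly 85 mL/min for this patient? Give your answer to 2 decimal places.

0.54 mg/dL

Standard dose requires CrCl ≥ 85 mL/min.
Set (140 − 77) × 61.9 × 0.85 / (72 × SCr) = 85
SCr = (140 − 77) × 61.9 × 0.85 / (72 × 85) = 0.542 mg/dL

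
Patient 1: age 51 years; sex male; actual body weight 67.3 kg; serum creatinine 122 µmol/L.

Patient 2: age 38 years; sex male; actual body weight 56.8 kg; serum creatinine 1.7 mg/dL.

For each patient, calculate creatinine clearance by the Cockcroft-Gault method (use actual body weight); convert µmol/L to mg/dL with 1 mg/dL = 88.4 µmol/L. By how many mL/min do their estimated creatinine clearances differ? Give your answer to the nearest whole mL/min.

13 mL/min

Patient 1: SCr = 122 / 88.4 = 1.38 mg/dL
Patient 1: CrCl = (140 − 51) × 67.3 / (72 × 1.38) = 5989.7 / 99.36 ≈ 60.3 mL/min
Patient 2: CrCl = (140 − 38) × 56.8 / (72 × 1.7) = 5793.6 / 122.40 ≈ 47.3 mL/min
|60.3 − 47.3| = 13.0 mL/min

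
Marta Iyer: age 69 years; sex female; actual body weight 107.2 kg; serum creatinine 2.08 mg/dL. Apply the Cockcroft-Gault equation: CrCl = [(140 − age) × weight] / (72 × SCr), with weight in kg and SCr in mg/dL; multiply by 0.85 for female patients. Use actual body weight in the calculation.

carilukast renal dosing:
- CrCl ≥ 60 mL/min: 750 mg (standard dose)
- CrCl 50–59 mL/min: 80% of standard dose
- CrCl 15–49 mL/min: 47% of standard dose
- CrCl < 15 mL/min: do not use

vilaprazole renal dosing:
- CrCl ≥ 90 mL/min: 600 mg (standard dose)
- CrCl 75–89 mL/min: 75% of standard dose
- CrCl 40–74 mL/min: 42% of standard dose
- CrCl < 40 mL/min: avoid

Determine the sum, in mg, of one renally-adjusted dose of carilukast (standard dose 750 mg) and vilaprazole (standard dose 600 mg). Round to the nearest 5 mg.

605 mg

CrCl = (140 − 69) × 107.2 / (72 × 2.08) × 0.85 = 7611.2 / 149.76 × 0.85 ≈ 43.2 mL/min
CrCl ≈ 43 mL/min.
carilukast: 15–49 mL/min → 47% of 750 mg = 352.5 mg.
vilaprazole: 40–74 mL/min → 42% of 600 mg = 252 mg.
Total = 352.5 + 252 = 604.5 mg.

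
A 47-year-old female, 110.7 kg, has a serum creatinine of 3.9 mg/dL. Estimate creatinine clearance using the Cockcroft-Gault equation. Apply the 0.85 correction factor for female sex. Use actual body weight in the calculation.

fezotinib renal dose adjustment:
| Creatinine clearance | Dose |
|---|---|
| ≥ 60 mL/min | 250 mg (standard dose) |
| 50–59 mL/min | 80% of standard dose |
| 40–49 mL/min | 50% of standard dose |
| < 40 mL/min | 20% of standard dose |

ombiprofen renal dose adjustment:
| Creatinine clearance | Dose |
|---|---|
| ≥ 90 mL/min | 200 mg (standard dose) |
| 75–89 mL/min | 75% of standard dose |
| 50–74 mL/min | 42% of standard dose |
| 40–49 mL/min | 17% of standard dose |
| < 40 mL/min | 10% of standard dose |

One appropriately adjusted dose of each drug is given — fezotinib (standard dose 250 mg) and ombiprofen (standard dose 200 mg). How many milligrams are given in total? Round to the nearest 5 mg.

CrCl = (140 − 47) × 110.7 / (72 × 3.9) × 0.85 = 10295.1 / 280.80 × 0.85 ≈ 31.2 mL/min
CrCl ≈ 31 mL/min.
fezotinib: < 40 mL/min → 20% of 250 mg = 50 mg.
ombiprofen: < 40 mL/min → 10% of 200 mg = 20 mg.
Total = 50 + 20 = 70 mg.

70 mg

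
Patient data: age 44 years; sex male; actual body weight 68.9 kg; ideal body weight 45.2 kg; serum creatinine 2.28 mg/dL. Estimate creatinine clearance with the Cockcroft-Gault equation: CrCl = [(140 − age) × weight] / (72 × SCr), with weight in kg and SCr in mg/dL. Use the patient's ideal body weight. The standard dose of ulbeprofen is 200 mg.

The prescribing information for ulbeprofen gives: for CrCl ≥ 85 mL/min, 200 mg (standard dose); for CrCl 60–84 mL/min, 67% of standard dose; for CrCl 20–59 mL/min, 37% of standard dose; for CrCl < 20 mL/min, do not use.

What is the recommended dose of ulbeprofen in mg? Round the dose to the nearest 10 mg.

70 mg

CrCl = (140 − 44) × 45.2 / (72 × 2.28) = 4339.2 / 164.16 ≈ 26.4 mL/min
CrCl ≈ 26 mL/min → bracket 20–59 mL/min.
37% of 200 mg = 74 mg → 70 mg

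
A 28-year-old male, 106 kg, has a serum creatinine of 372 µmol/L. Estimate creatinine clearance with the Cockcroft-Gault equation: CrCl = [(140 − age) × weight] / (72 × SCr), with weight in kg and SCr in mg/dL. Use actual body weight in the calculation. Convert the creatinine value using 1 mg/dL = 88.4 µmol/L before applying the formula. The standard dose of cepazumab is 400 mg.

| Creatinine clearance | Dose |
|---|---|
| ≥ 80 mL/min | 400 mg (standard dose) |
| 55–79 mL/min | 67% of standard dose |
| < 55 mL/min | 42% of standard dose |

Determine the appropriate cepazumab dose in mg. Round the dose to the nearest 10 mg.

170 mg

SCr = 372 / 88.4 = 4.208 mg/dL
CrCl = (140 − 28) × 106 / (72 × 4.208) = 11872.0 / 302.98 ≈ 39.2 mL/min
CrCl ≈ 39 mL/min → bracket < 55 mL/min.
42% of 400 mg = 168 mg → 170 mg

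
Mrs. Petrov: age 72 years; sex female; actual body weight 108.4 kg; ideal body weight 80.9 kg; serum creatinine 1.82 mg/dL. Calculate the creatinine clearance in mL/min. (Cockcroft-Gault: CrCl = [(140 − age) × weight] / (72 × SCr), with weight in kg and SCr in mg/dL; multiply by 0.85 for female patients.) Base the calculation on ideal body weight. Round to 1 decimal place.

CrCl = (140 − 72) × 80.9 / (72 × 1.82) × 0.85 = 5501.2 / 131.04 × 0.85 ≈ 35.7 mL/min

35.7 mL/min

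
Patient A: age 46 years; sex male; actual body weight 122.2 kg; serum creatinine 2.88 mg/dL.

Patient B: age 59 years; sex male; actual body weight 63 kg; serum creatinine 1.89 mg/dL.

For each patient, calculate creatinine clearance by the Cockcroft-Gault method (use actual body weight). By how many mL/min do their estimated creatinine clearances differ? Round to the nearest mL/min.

18 mL/min

Patient A: CrCl = (140 − 46) × 122.2 / (72 × 2.88) = 11486.8 / 207.36 ≈ 55.4 mL/min
Patient B: CrCl = (140 − 59) × 63 / (72 × 1.89) = 5103.0 / 136.08 ≈ 37.5 mL/min
|55.4 − 37.5| = 17.9 mL/min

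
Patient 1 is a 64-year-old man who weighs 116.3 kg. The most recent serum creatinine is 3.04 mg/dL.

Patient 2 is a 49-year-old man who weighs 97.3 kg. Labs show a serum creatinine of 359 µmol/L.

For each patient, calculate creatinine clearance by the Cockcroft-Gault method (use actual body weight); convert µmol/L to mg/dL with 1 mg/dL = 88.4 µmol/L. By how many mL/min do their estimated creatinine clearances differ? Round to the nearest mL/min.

10 mL/min

Patient 1: CrCl = (140 − 64) × 116.3 / (72 × 3.04) = 8838.8 / 218.88 ≈ 40.4 mL/min
Patient 2: SCr = 359 / 88.4 = 4.061 mg/dL
Patient 2: CrCl = (140 − 49) × 97.3 / (72 × 4.061) = 8854.3 / 292.39 ≈ 30.3 mL/min
|40.4 − 30.3| = 10.1 mL/min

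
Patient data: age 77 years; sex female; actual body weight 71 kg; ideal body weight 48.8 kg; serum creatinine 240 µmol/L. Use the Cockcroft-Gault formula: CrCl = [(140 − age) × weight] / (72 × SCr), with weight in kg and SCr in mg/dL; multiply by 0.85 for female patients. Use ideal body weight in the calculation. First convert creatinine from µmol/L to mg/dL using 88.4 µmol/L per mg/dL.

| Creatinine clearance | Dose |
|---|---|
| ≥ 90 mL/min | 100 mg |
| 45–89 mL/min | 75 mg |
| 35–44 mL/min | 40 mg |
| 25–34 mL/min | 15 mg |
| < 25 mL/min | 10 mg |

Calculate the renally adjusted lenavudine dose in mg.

10 mg

SCr = 240 / 88.4 = 2.715 mg/dL
CrCl = (140 − 77) × 48.8 / (72 × 2.715) × 0.85 = 3074.4 / 195.48 × 0.85 ≈ 13.4 mL/min
CrCl ≈ 13 mL/min → bracket < 25 mL/min.
Dose for this bracket: 10 mg.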